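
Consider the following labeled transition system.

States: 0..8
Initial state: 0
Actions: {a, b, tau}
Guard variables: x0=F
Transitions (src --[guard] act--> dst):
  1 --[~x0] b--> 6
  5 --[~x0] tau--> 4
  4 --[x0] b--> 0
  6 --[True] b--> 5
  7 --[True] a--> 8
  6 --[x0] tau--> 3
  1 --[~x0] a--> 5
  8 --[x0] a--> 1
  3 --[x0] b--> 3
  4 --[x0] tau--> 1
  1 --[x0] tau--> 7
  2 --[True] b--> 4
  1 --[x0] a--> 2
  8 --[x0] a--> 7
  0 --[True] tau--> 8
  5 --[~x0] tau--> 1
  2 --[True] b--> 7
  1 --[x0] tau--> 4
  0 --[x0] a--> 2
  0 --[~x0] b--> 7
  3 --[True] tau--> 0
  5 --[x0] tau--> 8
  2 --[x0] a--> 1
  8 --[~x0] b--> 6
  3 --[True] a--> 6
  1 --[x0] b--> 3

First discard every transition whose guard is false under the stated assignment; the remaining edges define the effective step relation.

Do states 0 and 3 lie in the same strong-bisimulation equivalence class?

Compute ~ classes (split until stable):
  π0 = {{0,1,2,3,4,5,6,7,8}}
  π1 = {{0},{1},{2,6,8},{3},{4},{5},{7}}
  π2 = {{0},{1},{2},{3},{4},{5},{6},{7},{8}}
9 equivalence class(es) (converged in 3)
class of 0: {0}; class of 3: {3}

Answer: NOT BISIMILAR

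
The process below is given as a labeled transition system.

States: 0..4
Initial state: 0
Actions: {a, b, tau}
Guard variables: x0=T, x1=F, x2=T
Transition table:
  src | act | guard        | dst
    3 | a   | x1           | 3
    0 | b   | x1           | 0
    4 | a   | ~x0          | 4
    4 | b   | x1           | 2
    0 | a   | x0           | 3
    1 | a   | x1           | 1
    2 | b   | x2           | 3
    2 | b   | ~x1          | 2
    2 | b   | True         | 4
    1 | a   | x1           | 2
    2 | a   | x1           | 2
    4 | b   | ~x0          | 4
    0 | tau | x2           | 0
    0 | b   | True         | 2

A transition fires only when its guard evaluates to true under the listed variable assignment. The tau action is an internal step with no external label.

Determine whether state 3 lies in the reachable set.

Answer: REACHABLE

Analysis:
After dropping false guards: 6 live edges.
depth 0: {0}
depth 1: {2,3}  now seen {0,2,3}
depth 2: {4}  now seen {0,2,3,4}
Reach set: {0,2,3,4}
Path to 3: a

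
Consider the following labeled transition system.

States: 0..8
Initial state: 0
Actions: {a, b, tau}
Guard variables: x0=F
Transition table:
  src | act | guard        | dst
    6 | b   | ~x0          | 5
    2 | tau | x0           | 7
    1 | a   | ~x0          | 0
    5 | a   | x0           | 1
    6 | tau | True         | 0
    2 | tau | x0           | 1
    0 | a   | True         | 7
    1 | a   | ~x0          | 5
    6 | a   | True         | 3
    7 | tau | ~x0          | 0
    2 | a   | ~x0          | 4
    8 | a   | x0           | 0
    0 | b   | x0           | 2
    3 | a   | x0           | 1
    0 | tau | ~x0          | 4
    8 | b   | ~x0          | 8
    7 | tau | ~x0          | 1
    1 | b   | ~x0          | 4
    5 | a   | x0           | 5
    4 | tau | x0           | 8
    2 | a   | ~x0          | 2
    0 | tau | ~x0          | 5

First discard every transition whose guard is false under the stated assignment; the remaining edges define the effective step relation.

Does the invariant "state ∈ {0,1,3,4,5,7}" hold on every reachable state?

Safe = {0,1,3,4,5,7}
R = {0,1,4,5,7}
  0: safe
  1: safe
  4: safe
  5: safe
  7: safe

Answer: INVARIANT HOLDS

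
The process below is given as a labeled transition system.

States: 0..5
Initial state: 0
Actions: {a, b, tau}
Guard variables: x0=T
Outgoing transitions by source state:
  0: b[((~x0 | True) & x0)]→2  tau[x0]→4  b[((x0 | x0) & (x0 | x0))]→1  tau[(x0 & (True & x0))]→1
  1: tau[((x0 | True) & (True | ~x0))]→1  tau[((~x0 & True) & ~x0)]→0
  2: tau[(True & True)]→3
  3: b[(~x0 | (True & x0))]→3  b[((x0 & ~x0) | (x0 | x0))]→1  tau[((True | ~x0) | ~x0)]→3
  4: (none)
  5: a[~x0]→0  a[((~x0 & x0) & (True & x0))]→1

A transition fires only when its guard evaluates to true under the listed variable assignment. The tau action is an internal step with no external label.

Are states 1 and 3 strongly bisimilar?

Answer: NOT BISIMILAR

Trace:
Bisimulation quotient by refinement:
  P[0] = {{0,1,2,3,4,5}}
  P[1] = {{0,3},{1,2},{4,5}}
  P[2] = {{0},{1},{2},{3},{4,5}}
stable after 3 split(s): 5 block(s)
1∈{1}, 3∈{3}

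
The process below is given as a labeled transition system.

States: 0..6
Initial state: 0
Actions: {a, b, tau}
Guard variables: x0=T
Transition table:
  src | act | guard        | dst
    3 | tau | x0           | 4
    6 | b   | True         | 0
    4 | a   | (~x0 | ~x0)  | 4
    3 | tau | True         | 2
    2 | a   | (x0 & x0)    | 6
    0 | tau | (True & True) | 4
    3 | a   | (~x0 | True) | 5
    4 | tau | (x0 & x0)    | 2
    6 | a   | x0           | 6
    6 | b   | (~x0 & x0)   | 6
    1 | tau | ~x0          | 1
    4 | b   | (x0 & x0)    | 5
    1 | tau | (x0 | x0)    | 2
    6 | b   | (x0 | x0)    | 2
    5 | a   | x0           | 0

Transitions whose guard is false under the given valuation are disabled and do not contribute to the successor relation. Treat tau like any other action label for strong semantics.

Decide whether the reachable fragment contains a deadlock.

Answer: DEADLOCK-FREE

Trace:
Reachable = {0,2,4,5,6}
  0: tau→4  [1 out]
  2: a→6  [1 out]
  4: b→5  tau→2  [2 out]
  5: a→0  [1 out]
  6: a→6  b→0  b→2  [3 out]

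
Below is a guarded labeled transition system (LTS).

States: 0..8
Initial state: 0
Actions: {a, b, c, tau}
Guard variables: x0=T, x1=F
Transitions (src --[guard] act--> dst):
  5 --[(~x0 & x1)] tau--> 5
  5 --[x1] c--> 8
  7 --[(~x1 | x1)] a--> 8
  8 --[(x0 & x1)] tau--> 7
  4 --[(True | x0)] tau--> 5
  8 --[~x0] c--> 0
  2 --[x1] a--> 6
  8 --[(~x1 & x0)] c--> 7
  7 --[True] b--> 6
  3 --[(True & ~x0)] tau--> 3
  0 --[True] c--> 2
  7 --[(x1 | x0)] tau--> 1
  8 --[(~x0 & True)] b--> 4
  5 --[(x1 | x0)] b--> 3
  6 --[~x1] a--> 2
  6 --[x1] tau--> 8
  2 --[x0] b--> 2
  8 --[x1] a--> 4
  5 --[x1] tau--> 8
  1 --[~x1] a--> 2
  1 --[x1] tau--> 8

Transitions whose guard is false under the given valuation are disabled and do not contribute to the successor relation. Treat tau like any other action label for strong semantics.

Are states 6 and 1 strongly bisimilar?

Compute ~ classes (split until stable):
  round 0: {{0,1,2,3,4,5,6,7,8}}
  round 1: {{0,8},{1,6},{2,5},{3},{4},{7}}
  round 2: {{0},{1,6},{2},{3},{4},{5},{7},{8}}
8 equivalence class(es) (converged in 3)
6∈{1,6}, 1∈{1,6}

Answer: BISIMILAR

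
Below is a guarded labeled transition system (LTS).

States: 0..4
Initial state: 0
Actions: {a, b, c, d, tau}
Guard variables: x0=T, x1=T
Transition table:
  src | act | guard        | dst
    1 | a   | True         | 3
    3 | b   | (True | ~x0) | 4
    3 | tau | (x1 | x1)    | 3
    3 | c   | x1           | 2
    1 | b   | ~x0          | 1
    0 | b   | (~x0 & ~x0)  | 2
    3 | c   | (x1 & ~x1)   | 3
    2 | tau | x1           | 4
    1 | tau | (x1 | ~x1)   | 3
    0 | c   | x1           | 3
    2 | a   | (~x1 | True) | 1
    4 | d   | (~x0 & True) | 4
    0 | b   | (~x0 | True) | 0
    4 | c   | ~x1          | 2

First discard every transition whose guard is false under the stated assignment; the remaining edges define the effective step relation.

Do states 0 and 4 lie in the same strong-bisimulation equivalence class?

Compute ~ classes (split until stable):
  round 0: {{0,1,2,3,4}}
  round 1: {{0},{1,2},{3},{4}}
  round 2: {{0},{1},{2},{3},{4}}
5 equivalence class(es) (converged in 3)
[0]={0}  [4]={4}

Answer: NOT BISIMILAR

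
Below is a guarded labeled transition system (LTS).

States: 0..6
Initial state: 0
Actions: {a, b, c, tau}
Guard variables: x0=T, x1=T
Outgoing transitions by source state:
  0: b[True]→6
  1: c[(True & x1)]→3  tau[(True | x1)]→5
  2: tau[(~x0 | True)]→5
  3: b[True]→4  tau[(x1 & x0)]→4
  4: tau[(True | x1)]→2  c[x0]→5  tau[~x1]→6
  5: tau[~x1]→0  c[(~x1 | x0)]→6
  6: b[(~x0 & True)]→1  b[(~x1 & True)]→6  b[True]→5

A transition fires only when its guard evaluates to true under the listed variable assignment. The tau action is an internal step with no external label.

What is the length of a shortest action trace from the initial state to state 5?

Layered search for 5:
  Layer 0: {0}
  Layer 1: {6}
  Layer 2: {5}
first hit 5 at d=2 via b·b

Answer: 2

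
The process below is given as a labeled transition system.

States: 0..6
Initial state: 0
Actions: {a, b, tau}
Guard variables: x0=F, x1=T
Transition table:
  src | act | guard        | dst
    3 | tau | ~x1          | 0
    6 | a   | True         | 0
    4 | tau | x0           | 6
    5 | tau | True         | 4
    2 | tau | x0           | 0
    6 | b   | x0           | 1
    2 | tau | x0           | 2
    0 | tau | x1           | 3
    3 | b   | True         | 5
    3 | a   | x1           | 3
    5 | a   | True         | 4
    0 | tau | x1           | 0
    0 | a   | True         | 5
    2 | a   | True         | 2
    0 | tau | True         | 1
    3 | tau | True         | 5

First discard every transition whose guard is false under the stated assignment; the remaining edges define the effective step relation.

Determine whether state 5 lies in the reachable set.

Answer: REACHABLE

Analysis:
Guard filter leaves 11 enabled edge(s).
depth 0: {0}
depth 1: {1,3,5}  total {0,1,3,5}
depth 2: {4}  total {0,1,3,4,5}
R = {0,1,3,4,5}
Path to 5: a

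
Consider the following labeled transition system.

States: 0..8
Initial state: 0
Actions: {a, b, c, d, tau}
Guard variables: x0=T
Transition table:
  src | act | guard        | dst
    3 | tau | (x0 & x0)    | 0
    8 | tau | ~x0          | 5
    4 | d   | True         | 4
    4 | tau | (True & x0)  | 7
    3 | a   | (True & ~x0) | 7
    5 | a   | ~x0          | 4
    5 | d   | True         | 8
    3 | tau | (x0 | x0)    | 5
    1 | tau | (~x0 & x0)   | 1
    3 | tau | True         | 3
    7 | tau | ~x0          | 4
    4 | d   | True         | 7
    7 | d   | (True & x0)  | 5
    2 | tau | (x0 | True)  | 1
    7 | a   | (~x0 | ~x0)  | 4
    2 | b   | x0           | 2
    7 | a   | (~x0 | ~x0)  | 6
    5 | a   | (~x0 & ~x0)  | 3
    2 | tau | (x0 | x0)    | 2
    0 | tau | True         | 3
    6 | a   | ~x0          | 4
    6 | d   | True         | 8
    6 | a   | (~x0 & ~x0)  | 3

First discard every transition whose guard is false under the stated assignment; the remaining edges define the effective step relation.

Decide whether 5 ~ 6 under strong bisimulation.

Refine partition for ~:
  round 0: {{0,1,2,3,4,5,6,7,8}}
  round 1: {{0,3},{1,8},{2},{4},{5,6,7}}
  round 2: {{0},{1,8},{2},{3},{4},{5,6},{7}}
7 equivalence class(es) (converged in 3)
5∈{5,6}, 6∈{5,6}

Answer: BISIMILAR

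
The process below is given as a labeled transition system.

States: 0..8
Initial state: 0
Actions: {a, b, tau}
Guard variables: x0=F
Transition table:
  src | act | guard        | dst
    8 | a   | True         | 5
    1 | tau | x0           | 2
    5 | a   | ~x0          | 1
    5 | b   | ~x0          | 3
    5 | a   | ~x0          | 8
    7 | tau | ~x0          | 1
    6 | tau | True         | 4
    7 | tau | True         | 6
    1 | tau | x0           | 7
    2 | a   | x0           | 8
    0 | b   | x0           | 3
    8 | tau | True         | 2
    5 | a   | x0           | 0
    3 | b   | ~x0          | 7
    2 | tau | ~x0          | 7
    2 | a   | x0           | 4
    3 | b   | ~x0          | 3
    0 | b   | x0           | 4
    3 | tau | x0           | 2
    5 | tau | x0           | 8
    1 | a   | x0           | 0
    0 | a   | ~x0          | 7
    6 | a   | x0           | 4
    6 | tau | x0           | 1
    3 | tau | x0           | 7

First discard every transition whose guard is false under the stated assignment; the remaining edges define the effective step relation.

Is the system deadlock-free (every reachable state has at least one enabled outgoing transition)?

R = {0,1,4,6,7}
  0: a→7  [1 out]
  1: ∅  [no exit]
  4: ∅  [no exit]
  6: tau→4  [1 out]
  7: tau→1  tau→6  [2 out]
witness 1: a·tau

Answer: DEADLOCK at state 1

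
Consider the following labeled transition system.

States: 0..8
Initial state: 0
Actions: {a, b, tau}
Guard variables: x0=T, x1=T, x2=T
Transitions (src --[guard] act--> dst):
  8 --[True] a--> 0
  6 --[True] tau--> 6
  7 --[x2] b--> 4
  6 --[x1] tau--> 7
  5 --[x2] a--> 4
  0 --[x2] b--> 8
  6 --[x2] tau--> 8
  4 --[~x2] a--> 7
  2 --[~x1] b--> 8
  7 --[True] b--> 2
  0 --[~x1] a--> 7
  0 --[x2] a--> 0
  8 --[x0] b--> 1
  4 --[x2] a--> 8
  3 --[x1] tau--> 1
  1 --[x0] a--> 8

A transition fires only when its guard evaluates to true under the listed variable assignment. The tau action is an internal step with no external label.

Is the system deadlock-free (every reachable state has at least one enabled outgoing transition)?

Reachable = {0,1,8}
  0: a→0  b→8  [2 exit(s)]
  1: a→8  [1 exit(s)]
  8: a→0  b→1  [2 exit(s)]

Answer: DEADLOCK-FREE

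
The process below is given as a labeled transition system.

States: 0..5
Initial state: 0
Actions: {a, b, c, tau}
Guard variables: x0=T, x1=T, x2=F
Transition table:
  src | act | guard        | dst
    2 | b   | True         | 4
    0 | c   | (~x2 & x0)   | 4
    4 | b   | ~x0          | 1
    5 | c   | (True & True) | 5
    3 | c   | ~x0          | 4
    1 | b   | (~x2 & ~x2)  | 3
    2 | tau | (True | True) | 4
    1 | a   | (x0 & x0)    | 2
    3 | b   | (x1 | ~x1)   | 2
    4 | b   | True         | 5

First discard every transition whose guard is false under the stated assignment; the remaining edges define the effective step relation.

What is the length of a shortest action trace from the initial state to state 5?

Answer: 2

Trace:
Layered search for 5:
  depth 0: {0}
  depth 1: {4}
  depth 2: {5}
5 enters at depth 2; path c·b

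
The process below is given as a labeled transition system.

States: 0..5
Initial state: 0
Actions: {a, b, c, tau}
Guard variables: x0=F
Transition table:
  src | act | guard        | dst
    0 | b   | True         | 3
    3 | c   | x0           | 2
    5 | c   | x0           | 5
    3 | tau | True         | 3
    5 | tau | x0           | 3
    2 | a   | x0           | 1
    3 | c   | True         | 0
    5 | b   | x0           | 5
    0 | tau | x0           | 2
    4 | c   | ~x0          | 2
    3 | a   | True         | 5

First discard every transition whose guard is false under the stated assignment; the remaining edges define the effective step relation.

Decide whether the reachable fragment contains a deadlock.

Reachable = {0,3,5}
  0: b→3  [1 out]
  3: a→5  c→0  tau→3  [3 out]
  5: ∅  [no exit]
Path to 5: b·a

Answer: DEADLOCK at state 5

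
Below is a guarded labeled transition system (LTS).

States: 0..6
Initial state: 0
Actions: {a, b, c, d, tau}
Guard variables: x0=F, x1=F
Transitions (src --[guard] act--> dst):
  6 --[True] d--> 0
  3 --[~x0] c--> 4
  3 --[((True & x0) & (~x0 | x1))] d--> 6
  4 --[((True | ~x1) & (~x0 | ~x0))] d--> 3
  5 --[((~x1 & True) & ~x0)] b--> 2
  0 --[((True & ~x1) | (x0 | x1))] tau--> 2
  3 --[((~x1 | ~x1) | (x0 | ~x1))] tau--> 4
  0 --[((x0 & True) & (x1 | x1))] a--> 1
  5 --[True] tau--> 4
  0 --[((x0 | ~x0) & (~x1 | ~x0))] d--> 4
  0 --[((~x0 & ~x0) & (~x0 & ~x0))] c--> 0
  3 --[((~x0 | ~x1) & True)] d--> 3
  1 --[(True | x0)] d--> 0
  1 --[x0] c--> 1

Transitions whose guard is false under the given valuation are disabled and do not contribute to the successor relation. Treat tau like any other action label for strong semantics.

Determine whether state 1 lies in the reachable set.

Answer: UNREACHABLE

Analysis:
11 transition(s) survive guard evaluation.
L0 = {0}
L1 = {2,4}  now seen {0,2,4}
L2 = {3}  now seen {0,2,3,4}
Reachable = {0,2,3,4}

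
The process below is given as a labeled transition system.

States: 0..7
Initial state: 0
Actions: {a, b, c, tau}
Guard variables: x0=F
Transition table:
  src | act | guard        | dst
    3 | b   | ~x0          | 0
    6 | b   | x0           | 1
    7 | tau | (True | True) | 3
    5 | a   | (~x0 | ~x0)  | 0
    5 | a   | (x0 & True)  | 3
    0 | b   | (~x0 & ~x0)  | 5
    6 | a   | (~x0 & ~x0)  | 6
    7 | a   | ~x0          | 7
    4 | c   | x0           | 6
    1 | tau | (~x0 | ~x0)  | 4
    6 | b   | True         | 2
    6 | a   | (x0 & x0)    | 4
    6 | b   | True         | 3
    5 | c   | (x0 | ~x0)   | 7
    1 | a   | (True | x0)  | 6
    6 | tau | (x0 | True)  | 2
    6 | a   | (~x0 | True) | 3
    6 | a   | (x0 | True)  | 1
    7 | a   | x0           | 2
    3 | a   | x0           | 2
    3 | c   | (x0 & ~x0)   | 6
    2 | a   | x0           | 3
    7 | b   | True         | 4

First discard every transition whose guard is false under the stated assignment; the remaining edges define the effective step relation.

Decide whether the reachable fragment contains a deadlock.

Answer: DEADLOCK at state 4

Analysis:
Reach set: {0,3,4,5,7}
  0: b→5  [deg 1]
  3: b→0  [deg 1]
  4: ∅  [no exit]
  5: a→0  c→7  [deg 2]
  7: a→7  b→4  tau→3  [deg 3]
witness 4: b·c·b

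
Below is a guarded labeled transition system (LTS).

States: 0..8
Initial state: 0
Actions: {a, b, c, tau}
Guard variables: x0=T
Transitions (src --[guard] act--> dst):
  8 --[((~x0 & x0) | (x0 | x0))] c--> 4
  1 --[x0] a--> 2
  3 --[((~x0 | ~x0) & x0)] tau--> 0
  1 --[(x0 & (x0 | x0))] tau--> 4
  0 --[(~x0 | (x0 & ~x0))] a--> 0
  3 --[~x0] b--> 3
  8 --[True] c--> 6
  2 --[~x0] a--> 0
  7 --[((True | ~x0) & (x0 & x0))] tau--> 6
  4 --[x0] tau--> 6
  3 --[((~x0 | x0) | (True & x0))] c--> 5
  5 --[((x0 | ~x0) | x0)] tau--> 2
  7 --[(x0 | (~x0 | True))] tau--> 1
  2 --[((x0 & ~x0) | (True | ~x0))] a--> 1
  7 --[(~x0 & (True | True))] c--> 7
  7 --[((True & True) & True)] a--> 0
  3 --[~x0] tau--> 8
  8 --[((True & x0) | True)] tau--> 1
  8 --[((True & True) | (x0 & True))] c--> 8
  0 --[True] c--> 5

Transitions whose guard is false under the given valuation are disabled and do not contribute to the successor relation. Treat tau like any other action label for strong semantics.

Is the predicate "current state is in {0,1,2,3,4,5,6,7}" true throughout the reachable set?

Answer: INVARIANT HOLDS

Analysis:
Inv-set: {0,1,2,3,4,5,6,7}
Reach set: {0,1,2,4,5,6}
  0: ✓
  1: ✓
  2: ✓
  4: ✓
  5: ✓
  6: ✓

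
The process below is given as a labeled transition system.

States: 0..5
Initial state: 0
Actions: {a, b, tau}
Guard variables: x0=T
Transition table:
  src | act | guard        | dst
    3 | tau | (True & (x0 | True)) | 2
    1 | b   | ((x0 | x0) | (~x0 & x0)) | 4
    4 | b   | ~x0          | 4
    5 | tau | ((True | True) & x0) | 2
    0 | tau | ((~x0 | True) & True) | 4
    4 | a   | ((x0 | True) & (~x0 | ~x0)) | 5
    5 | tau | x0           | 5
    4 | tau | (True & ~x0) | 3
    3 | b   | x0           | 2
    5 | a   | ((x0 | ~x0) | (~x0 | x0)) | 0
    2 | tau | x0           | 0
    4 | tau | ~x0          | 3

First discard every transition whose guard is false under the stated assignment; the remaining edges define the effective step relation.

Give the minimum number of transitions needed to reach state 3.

BFS to 3:
  L0 = {0}
  L1 = {4}
3 never appears.

Answer: UNREACHABLE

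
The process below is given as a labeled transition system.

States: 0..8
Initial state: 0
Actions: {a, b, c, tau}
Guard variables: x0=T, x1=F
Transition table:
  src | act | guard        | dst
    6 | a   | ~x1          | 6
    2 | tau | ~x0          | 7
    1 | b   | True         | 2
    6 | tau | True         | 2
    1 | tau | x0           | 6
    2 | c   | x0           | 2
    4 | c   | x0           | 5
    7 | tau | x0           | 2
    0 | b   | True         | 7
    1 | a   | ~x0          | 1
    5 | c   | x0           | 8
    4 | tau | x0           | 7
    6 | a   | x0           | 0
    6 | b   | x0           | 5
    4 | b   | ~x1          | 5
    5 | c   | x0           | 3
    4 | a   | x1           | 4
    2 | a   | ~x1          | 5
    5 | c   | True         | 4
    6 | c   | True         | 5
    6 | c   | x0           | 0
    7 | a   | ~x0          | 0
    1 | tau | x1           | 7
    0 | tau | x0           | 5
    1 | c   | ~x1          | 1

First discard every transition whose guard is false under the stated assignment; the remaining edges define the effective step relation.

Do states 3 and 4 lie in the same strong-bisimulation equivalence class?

Answer: NOT BISIMILAR

Trace:
Refine partition for ~:
  P[0] = {{0,1,2,3,4,5,6,7,8}}
  P[1] = {{0},{1,4},{2},{3,8},{5},{6},{7}}
  P[2] = {{0},{1},{2},{3,8},{4},{5},{6},{7}}
8 equivalence class(es) (converged in 3)
class of 3: {3,8}; class of 4: {4}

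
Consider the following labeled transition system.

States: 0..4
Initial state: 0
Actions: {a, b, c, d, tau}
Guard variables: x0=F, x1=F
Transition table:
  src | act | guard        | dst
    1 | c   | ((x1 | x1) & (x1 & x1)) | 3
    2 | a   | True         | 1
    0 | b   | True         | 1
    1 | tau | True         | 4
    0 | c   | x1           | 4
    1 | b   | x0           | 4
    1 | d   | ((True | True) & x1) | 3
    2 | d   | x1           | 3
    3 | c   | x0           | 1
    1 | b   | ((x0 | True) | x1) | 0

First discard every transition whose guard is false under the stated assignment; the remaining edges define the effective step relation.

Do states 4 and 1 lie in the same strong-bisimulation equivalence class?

Answer: NOT BISIMILAR

Working:
Compute ~ classes (split until stable):
  P[0] = {{0,1,2,3,4}}
  P[1] = {{0},{1},{2},{3,4}}
Fixed point at round 2; 4 class(es).
[4]={3,4}  [1]={1}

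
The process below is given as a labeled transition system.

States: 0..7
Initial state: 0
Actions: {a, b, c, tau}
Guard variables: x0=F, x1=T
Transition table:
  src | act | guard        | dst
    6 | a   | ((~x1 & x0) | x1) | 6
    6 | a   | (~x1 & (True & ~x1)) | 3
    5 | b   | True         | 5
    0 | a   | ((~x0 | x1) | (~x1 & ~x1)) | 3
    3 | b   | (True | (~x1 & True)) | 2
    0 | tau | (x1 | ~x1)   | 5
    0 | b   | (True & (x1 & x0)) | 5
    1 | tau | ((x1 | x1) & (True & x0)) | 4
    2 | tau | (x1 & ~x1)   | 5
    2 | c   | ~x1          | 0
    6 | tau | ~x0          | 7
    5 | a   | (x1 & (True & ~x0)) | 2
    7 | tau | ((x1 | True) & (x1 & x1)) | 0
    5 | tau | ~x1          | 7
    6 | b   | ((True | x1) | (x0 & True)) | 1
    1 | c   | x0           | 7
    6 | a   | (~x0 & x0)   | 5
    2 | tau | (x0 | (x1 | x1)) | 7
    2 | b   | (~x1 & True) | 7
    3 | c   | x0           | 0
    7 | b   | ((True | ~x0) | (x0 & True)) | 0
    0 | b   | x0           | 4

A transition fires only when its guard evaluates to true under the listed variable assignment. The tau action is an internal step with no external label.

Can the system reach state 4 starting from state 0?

Answer: UNREACHABLE

Trace:
After dropping false guards: 11 live edges.
Layer 0: {0}
Layer 1: {3,5}  now seen {0,3,5}
Layer 2: {2}  now seen {0,2,3,5}
Layer 3: {7}  now seen {0,2,3,5,7}
R = {0,2,3,5,7}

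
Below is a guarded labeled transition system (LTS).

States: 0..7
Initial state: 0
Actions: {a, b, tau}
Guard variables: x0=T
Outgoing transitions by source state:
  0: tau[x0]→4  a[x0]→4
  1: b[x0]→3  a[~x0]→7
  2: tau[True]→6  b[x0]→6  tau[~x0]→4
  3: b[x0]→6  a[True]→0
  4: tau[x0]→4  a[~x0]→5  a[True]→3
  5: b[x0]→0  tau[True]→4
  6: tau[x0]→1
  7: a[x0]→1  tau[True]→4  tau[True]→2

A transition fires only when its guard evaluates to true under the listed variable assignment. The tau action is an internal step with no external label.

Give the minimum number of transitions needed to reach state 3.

BFS to 3:
  depth 0: {0}
  depth 1: {4}
  depth 2: {3}
depth(3)=2, e.g. a·a

Answer: 2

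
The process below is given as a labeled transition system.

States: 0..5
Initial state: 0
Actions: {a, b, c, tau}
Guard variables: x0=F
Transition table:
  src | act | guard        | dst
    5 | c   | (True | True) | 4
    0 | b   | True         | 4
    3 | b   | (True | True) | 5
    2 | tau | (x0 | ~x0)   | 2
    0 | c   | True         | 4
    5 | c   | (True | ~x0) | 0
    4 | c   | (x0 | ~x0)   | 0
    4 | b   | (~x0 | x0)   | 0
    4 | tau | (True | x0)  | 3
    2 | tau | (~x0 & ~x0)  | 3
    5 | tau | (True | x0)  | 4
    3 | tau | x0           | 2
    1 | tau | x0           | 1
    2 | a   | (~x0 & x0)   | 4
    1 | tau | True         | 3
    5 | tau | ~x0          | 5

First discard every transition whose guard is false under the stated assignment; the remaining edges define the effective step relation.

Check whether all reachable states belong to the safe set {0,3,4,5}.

Answer: INVARIANT HOLDS

Analysis:
Inv-set: {0,3,4,5}
Reach set: {0,3,4,5}
  0: ok
  3: ok
  4: ok
  5: ok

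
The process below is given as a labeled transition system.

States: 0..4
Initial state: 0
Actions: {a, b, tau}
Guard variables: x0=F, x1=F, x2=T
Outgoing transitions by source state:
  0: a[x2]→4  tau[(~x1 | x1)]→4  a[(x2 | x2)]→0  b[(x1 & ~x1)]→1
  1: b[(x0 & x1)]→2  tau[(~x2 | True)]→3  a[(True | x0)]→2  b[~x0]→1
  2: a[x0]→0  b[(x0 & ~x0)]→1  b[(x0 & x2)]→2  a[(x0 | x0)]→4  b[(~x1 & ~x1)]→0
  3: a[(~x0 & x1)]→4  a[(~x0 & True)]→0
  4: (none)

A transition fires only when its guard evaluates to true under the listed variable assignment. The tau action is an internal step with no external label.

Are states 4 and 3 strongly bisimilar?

Answer: NOT BISIMILAR

Trace:
Bisimulation quotient by refinement:
  round 0: {{0,1,2,3,4}}
  round 1: {{0},{1},{2},{3},{4}}
Fixed point at round 2; 5 class(es).
[4]={4}  [3]={3}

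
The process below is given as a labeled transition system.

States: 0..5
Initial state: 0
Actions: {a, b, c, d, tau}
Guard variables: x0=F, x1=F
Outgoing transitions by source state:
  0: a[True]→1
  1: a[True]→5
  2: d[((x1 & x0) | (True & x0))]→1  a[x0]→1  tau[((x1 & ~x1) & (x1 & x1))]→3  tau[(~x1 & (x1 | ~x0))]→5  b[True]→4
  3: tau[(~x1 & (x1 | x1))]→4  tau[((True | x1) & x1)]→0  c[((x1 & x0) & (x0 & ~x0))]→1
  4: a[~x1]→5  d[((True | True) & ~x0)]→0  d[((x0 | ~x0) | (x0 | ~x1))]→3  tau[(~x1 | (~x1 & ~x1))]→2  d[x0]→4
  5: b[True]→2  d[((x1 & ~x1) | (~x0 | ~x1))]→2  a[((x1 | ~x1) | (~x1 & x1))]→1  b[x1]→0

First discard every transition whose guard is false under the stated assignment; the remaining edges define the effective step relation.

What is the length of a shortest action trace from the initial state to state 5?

Answer: 2

Working:
BFS to 5:
  Layer 0: {0}
  Layer 1: {1}
  Layer 2: {5}
depth(5)=2, e.g. a·a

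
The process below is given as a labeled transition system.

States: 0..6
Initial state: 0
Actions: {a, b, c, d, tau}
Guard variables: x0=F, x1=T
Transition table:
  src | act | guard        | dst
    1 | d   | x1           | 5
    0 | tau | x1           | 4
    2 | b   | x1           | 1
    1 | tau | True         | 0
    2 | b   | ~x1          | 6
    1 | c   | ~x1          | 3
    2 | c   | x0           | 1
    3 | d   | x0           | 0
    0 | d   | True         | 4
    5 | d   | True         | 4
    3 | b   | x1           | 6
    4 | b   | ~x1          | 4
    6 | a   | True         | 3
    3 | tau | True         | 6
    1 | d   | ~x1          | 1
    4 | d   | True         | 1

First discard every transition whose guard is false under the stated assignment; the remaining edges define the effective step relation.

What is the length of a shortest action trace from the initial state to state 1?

Answer: 2

Trace:
Layered search for 1:
  depth 0: {0}
  depth 1: {4}
  depth 2: {1}
depth(1)=2, e.g. d·d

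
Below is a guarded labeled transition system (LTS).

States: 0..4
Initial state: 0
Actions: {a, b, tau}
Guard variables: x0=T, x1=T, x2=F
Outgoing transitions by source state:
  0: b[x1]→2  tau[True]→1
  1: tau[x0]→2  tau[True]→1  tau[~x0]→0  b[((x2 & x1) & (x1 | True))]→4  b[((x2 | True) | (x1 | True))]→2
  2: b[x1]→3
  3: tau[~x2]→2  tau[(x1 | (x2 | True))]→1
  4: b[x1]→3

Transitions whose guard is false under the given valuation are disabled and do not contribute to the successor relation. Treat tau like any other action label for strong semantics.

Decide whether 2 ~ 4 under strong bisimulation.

Answer: BISIMILAR

Working:
Compute ~ classes (split until stable):
  π0 = {{0,1,2,3,4}}
  π1 = {{0,1},{2,4},{3}}
  π2 = {{0},{1},{2,4},{3}}
stable after 3 split(s): 4 block(s)
class of 2: {2,4}; class of 4: {2,4}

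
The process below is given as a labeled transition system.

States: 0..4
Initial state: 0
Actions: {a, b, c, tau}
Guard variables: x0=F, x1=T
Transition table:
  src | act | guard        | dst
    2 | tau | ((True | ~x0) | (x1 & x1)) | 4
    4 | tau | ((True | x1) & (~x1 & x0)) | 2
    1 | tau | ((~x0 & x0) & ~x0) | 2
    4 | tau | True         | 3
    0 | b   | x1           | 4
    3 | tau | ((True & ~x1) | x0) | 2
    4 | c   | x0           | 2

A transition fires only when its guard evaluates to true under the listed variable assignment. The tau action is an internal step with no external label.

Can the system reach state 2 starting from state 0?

3 transition(s) survive guard evaluation.
L0 = {0}
L1 = {4}  cumulative {0,4}
L2 = {3}  cumulative {0,3,4}
Reachable = {0,3,4}

Answer: UNREACHABLE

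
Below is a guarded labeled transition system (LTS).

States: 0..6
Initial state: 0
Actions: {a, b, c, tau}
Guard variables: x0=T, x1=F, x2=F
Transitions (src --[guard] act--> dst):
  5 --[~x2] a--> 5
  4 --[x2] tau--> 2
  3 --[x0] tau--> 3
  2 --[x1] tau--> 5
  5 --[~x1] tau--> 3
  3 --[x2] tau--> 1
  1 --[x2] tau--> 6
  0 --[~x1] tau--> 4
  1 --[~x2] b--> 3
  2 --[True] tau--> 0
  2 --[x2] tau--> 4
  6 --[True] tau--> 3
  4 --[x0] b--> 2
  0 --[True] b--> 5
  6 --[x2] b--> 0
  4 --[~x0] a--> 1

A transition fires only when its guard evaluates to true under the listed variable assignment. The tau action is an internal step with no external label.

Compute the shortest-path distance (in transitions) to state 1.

BFS to 1:
  L0 = {0}
  L1 = {4,5}
  L2 = {2,3}
1 never appears.

Answer: UNREACHABLE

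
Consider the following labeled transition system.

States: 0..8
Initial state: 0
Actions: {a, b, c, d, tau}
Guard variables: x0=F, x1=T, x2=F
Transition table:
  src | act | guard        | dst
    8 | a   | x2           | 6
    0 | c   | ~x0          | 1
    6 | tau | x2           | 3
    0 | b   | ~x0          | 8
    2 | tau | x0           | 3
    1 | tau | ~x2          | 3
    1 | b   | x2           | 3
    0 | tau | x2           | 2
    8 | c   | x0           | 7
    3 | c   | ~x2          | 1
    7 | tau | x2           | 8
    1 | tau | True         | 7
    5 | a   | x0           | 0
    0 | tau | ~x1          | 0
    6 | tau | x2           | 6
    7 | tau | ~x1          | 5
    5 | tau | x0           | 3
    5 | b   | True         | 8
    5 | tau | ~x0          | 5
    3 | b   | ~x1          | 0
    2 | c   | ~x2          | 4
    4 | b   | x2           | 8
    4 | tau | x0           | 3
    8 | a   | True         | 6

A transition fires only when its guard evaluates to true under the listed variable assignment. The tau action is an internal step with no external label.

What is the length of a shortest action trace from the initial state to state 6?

BFS to 6:
  L0 = {0}
  L1 = {1,8}
  L2 = {3,6,7}
first hit 6 at d=2 via b·a

Answer: 2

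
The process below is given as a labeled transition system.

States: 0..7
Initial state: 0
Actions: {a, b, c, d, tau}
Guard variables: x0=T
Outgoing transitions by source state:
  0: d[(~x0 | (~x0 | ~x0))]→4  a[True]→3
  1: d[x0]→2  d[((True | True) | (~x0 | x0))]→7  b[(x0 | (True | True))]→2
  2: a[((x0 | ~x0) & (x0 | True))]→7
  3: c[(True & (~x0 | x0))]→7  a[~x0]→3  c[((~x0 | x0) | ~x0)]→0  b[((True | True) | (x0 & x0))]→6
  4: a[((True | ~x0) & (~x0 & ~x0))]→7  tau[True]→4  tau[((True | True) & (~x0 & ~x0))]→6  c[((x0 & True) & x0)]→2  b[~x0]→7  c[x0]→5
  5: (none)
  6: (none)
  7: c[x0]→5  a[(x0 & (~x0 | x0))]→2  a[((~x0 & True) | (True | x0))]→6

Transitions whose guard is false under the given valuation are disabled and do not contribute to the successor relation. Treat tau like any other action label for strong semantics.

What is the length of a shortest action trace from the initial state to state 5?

Breadth-first toward 5:
  Layer 0: {0}
  Layer 1: {3}
  Layer 2: {6,7}
  Layer 3: {2,5}
5 enters at depth 3; path a·c·c

Answer: 3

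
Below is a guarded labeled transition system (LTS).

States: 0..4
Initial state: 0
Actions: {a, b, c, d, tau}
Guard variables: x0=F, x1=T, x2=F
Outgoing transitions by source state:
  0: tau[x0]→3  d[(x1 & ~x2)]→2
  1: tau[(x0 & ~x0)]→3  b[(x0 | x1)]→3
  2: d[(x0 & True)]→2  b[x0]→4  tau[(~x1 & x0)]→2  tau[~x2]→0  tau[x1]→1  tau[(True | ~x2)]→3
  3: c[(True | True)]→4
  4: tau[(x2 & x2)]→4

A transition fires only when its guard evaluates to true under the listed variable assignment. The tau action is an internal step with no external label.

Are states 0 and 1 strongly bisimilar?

Refine partition for ~:
  round 0: {{0,1,2,3,4}}
  round 1: {{0},{1},{2},{3},{4}}
Fixed point at round 2; 5 class(es).
0∈{0}, 1∈{1}

Answer: NOT BISIMILAR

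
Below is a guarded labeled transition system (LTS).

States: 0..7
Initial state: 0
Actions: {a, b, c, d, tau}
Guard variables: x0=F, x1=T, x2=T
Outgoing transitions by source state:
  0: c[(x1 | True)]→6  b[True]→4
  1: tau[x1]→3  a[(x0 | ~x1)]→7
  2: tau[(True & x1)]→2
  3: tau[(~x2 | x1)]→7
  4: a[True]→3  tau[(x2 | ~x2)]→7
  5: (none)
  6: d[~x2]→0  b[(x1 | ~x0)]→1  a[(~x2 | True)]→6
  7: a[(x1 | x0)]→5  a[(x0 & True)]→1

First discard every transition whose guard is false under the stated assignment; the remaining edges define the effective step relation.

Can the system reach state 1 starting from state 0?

Guard filter leaves 10 enabled edge(s).
depth 0: {0}
depth 1: {4,6}  now seen {0,4,6}
depth 2: {1,3,7}  now seen {0,1,3,4,6,7}
depth 3: {5}  now seen {0,1,3,4,5,6,7}
Reach set: {0,1,3,4,5,6,7}
witness 1: c·b

Answer: REACHABLE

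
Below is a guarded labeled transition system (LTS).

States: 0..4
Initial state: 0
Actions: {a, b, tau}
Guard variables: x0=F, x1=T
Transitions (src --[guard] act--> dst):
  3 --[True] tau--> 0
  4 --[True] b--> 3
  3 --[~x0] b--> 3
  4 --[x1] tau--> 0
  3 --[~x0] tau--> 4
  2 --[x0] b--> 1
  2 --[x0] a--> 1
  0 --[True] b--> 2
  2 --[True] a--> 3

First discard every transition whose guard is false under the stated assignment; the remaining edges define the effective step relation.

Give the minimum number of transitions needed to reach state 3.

Breadth-first toward 3:
  L0 = {0}
  L1 = {2}
  L2 = {3}
depth(3)=2, e.g. b·a

Answer: 2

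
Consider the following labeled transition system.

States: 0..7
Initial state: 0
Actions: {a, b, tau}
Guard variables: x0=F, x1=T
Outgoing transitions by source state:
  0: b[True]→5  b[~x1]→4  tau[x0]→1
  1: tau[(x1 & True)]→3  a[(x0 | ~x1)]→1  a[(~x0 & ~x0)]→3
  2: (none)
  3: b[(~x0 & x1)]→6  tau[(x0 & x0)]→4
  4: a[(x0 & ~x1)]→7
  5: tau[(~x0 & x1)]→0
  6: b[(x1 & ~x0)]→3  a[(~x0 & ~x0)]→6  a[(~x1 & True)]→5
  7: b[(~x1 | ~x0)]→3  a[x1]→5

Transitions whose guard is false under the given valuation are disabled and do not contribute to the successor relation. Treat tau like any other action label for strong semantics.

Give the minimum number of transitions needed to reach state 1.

Answer: UNREACHABLE

Analysis:
Layered search for 1:
  depth 0: {0}
  depth 1: {5}
1 never appears.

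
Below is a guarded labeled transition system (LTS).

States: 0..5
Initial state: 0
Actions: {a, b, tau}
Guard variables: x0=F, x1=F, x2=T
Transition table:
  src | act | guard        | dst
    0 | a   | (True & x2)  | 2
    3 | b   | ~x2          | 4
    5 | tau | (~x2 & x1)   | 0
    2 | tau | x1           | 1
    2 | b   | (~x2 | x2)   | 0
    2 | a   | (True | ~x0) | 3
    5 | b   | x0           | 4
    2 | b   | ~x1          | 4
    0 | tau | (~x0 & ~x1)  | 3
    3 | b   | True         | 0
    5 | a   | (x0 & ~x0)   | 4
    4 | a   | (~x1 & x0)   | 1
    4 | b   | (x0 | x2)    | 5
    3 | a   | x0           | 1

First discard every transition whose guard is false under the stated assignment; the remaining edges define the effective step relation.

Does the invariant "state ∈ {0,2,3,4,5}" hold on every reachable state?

Answer: INVARIANT HOLDS

Working:
Inv-set: {0,2,3,4,5}
Reachable = {0,2,3,4,5}
  0: ok
  2: ok
  3: ok
  4: ok
  5: ok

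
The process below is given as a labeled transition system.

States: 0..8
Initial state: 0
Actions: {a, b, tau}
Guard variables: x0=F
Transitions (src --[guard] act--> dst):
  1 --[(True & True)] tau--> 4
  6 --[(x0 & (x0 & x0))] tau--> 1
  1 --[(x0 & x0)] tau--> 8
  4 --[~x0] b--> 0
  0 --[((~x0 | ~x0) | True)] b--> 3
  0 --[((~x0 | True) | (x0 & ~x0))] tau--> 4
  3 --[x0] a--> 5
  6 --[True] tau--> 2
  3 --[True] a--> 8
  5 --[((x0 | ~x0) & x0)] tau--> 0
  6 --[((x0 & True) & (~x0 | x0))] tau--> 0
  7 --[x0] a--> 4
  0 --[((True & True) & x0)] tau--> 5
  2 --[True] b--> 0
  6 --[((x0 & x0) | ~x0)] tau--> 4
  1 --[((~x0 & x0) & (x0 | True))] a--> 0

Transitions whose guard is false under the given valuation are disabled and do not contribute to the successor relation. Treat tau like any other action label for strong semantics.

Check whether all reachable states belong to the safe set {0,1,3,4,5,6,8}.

Safe = {0,1,3,4,5,6,8}
Reachable = {0,3,4,8}
  0: ✓
  3: ✓
  4: ✓
  8: ✓

Answer: INVARIANT HOLDS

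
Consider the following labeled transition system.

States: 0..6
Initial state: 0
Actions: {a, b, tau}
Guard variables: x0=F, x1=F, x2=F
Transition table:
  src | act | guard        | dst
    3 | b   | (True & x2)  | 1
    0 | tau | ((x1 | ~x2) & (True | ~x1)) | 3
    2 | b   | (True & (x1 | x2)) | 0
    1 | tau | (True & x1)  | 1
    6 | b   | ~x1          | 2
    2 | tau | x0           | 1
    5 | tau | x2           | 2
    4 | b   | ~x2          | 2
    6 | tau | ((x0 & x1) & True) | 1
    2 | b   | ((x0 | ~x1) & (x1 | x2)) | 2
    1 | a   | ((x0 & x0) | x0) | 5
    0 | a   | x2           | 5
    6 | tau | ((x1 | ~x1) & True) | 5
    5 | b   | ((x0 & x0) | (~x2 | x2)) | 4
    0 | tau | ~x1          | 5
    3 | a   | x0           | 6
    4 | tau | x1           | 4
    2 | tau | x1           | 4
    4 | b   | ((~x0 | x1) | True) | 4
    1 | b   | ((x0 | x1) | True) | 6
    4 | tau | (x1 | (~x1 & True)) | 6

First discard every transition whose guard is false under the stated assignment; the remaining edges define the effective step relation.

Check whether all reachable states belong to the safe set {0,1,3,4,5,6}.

Safe = {0,1,3,4,5,6}
Reachable = {0,2,3,4,5,6}
  0: ✓
  2: outside
  3: ✓
  4: ✓
  5: ✓
  6: ✓
witness against invariant: tau·b·b → 2

Answer: INVARIANT VIOLATED at state 2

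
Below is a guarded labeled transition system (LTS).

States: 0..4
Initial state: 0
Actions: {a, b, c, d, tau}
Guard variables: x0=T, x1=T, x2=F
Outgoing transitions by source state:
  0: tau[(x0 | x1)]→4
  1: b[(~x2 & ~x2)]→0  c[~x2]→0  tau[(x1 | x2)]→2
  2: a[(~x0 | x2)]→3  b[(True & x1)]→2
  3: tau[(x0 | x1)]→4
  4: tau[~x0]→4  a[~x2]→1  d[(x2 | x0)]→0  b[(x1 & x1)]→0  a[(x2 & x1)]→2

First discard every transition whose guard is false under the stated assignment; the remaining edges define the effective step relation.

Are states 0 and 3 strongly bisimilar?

Compute ~ classes (split until stable):
  P[0] = {{0,1,2,3,4}}
  P[1] = {{0,3},{1},{2},{4}}
stable after 2 split(s): 4 block(s)
class of 0: {0,3}; class of 3: {0,3}

Answer: BISIMILAR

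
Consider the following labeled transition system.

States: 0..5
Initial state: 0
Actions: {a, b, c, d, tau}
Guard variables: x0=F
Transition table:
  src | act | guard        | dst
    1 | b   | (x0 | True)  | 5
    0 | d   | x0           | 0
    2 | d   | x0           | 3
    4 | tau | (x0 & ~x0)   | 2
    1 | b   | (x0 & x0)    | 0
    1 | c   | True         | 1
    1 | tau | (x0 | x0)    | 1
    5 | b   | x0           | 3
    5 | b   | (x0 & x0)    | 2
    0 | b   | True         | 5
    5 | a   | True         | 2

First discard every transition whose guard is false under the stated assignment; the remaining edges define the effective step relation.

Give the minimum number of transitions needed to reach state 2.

Layered search for 2:
  depth 0: {0}
  depth 1: {5}
  depth 2: {2}
depth(2)=2, e.g. b·a

Answer: 2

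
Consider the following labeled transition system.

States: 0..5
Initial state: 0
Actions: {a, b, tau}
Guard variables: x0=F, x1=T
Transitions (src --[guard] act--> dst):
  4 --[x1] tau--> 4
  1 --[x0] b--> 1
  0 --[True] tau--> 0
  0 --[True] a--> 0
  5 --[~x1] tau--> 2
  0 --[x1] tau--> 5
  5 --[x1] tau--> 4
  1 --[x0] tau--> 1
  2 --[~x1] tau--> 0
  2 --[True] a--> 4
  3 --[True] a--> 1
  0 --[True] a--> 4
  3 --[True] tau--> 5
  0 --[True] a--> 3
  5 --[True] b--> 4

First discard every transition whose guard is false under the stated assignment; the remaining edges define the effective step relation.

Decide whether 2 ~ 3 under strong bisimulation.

Answer: NOT BISIMILAR

Trace:
Compute ~ classes (split until stable):
  π0 = {{0,1,2,3,4,5}}
  π1 = {{0,3},{1},{2},{4},{5}}
  π2 = {{0},{1},{2},{3},{4},{5}}
stable after 3 split(s): 6 block(s)
2∈{2}, 3∈{3}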